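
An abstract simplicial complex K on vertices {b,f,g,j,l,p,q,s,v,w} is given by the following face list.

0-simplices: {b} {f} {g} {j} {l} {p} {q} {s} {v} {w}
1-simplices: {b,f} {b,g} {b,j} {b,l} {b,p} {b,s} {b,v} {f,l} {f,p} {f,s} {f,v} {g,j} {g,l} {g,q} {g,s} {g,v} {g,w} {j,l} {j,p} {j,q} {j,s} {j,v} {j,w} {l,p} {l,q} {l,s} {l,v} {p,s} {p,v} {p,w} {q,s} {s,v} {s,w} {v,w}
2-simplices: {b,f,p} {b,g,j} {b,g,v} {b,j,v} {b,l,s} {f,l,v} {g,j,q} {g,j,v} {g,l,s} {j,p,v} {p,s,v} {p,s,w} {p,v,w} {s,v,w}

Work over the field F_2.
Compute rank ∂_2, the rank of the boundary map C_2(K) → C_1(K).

rank∂_2=12

n_0=10 n_1=34 n_2=14  [Z2]
∂1: piv[bf,bg,bj,bl,bp,bs,bv,gq,gw] rk=9  ker:fl,fp,fs,fv,gj,gl,gs,gv,jl,jp,jq,js,jv,jw,lp,lq,ls,lv,ps,pv,pw,qs,sv,sw,vw
∂2: piv[bfp,bgj,bgv,bjv,bls,flv,gjq,gls,jpv,psv,psw,pvw] rk=12  ker:gjv,svw
rk∂_2=12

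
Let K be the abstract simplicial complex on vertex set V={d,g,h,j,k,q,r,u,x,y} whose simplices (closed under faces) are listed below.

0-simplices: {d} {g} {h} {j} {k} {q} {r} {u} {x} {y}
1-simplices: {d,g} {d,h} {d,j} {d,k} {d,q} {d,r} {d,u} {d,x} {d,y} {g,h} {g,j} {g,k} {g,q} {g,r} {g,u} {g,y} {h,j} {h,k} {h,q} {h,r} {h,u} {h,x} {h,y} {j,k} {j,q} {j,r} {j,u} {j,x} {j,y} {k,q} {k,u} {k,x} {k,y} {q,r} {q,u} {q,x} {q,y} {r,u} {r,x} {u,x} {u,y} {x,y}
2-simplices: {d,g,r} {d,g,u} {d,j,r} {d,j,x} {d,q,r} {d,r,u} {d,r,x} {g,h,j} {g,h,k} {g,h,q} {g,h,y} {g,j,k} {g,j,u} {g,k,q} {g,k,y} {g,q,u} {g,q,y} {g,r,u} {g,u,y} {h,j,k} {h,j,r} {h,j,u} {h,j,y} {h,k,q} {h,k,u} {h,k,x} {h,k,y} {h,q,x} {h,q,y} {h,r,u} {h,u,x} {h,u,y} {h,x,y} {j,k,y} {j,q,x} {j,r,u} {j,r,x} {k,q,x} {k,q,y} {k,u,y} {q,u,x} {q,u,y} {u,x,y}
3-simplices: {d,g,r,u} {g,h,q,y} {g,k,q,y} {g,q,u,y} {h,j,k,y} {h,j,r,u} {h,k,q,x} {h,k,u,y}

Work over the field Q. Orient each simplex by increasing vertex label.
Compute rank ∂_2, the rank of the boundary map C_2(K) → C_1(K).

n_0=10 n_1=42 n_2=43 n_3=8  [Q]
∂1: piv[dg,dh,dj,dk,dq,dr,du,dx,dy] rk=9  ker:gh,gj,gk,gq,gr,gu,gy,hj,hk,hq,hr,hu,hx,hy,jk,jq,jr,ju,jx,jy,kq,ku,kx,ky,qr,qu,qx,qy,ru,rx,ux,uy,xy
∂2: piv[dgr,dgu,djr,djx,dqr,dru,drx,ghj,ghk,ghq,ghy,gjk,gju,gkq,gky,gqu,gqy,guy,hjr,hju,hjy,hku,hkx,hqx,hru,hux,hxy,jqx] rk=28  ker:gru,hjk,hkq,hky,hqy,huy,jky,jru,jrx,kqx,kqy,kuy,qux,quy,uxy
∂3: piv[dgru,ghqy,gkqy,gquy,hjky,hjru,hkqx,hkuy] rk=8
rk∂_2=28

rank∂_2=28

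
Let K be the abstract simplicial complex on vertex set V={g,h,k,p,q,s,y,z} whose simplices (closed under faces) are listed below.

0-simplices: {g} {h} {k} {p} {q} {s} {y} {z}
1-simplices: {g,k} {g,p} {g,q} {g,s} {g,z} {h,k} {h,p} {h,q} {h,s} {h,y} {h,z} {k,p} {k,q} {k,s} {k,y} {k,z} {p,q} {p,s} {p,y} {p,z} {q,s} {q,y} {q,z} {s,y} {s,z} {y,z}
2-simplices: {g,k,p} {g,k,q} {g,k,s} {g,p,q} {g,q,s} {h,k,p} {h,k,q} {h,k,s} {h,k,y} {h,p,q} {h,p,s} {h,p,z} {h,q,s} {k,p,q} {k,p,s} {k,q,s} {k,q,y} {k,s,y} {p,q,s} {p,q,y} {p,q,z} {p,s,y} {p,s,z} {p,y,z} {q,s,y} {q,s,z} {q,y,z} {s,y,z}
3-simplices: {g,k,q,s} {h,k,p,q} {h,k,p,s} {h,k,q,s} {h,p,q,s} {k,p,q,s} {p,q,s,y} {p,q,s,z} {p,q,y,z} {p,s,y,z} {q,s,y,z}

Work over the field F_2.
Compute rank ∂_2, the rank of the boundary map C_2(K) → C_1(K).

n_0=8 n_1=26 n_2=28 n_3=11  [Z2]
∂1: piv[gk,gp,gq,gs,gz,hk,hy] rk=7  ker:hp,hq,hs,hz,kp,kq,ks,ky,kz,pq,ps,py,pz,qs,qy,qz,sy,sz,yz
∂2: piv[gkp,gkq,gks,gpq,gqs,hkp,hkq,hks,hky,hps,hpz,kqy,ksy,pqy,pqz,psz,pyz] rk=17  ker:hpq,hqs,kpq,kps,kqs,pqs,psy,qsy,qsz,qyz,syz
∂3: piv[gkqs,hkpq,hkps,hkqs,hpqs,pqsy,pqsz,pqyz,psyz] rk=9  ker:kpqs,qsyz
rk∂_2=17

rank∂_2=17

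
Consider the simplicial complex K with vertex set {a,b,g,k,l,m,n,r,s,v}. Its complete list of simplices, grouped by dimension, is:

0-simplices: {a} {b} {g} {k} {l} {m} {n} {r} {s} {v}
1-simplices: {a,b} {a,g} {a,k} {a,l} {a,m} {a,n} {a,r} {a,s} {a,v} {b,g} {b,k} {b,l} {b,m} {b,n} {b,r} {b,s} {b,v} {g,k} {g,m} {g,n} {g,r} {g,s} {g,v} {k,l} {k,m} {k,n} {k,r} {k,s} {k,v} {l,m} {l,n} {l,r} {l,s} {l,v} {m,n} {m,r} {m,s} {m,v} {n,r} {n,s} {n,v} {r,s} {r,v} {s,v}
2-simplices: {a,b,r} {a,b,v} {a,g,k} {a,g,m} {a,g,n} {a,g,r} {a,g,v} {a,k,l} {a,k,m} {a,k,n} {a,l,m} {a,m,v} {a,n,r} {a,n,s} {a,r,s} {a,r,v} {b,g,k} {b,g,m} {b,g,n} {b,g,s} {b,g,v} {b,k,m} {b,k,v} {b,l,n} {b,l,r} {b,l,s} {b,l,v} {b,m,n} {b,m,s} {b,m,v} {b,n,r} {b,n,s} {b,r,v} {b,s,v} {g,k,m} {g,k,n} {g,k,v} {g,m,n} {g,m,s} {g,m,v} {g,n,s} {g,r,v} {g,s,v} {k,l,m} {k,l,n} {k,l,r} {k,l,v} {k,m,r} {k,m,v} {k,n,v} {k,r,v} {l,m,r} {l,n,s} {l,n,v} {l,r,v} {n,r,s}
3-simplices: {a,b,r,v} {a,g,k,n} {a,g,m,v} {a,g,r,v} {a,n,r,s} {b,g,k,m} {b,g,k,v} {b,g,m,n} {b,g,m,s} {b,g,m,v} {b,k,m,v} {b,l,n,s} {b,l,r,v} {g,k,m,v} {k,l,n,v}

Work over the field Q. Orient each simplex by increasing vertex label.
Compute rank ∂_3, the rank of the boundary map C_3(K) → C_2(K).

n_0=10 n_1=44 n_2=56 n_3=15  [Q]
∂1: piv[ab,ag,ak,al,am,an,ar,as,av] rk=9  ker:bg,bk,bl,bm,bn,br,bs,bv,gk,gm,gn,gr,gs,gv,kl,km,kn,kr,ks,kv,lm,ln,lr,ls,lv,mn,mr,ms,mv,nr,ns,nv,rs,rv,sv
∂2: piv[abr,abv,agk,agm,agn,agr,agv,akl,akm,akn,alm,amv,anr,ans,ars,arv,bgk,bgm,bgn,bgs,bgv,bkv,bln,blr,bls,blv,bmn,bms,bns,bsv,kln,klr,kmr,knv] rk=34  ker:bkm,bmv,bnr,brv,gkm,gkn,gkv,gmn,gms,gmv,gns,grv,gsv,klm,klv,kmv,krv,lmr,lns,lnv,lrv,nrs
∂3: piv[abrv,agkn,agmv,agrv,anrs,bgkm,bgkv,bgmn,bgms,bgmv,bkmv,blns,blrv,klnv] rk=14  ker:gkmv
rk∂_3=14

rank∂_3=14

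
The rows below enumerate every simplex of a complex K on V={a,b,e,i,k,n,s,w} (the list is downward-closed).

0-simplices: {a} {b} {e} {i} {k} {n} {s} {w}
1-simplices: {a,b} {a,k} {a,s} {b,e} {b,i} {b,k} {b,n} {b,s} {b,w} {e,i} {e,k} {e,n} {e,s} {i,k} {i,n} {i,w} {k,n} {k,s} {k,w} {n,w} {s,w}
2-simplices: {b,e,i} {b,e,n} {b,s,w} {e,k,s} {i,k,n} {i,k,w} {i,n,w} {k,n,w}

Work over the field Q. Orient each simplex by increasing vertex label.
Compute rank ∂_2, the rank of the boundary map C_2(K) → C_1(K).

rank∂_2=7

n_0=8 n_1=21 n_2=8  [Q]
∂1: piv[ab,ak,as,be,bi,bn,bw] rk=7  ker:bk,bs,ei,ek,en,es,ik,in,iw,kn,ks,kw,nw,sw
∂2: piv[bei,ben,bsw,eks,ikn,ikw,inw] rk=7  ker:knw
rk∂_2=7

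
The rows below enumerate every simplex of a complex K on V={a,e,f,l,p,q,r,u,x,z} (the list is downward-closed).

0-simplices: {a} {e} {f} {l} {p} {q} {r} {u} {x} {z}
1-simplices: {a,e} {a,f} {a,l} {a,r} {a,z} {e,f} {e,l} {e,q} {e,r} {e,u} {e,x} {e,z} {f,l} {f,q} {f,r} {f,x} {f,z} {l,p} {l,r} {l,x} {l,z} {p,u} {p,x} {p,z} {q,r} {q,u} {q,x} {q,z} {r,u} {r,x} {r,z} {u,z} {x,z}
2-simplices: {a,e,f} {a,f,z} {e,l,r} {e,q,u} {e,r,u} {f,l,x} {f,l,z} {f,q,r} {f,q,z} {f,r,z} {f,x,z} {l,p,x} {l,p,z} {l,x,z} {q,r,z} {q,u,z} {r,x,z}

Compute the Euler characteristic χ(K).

n_0=10 n_1=33 n_2=17
χ=+10−33+17=-6

χ(K)=-6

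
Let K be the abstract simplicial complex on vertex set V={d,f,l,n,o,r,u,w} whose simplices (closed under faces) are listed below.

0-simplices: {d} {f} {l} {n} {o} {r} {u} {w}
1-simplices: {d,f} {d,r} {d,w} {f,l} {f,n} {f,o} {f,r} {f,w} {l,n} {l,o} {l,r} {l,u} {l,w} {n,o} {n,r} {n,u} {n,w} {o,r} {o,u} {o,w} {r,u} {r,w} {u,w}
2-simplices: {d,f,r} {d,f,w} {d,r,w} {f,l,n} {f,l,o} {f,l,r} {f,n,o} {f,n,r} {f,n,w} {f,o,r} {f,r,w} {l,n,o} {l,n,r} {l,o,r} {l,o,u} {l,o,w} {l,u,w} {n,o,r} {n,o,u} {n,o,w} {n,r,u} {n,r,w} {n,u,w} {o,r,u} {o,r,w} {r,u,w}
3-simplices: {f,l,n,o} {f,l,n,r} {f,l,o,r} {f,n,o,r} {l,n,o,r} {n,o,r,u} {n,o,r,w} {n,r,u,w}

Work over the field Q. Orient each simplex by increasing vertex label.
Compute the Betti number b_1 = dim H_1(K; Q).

n_0=8 n_1=23 n_2=26 n_3=8  [Q]
∂1: piv[df,dr,dw,fl,fn,fo,lu] rk=7  ker:fr,fw,ln,lo,lr,lw,no,nr,nu,nw,or,ou,ow,ru,rw,uw
∂2: piv[dfr,dfw,drw,fln,flo,flr,fno,fnr,fnw,for,lou,low,luw,nou,now,nru] rk=16  ker:frw,lno,lnr,lor,nor,nrw,nuw,oru,orw,ruw
∂3: piv[flno,flnr,flor,fnor,noru,norw,nruw] rk=7  ker:lnor
b_1=(23−7)−16=0

b_1=0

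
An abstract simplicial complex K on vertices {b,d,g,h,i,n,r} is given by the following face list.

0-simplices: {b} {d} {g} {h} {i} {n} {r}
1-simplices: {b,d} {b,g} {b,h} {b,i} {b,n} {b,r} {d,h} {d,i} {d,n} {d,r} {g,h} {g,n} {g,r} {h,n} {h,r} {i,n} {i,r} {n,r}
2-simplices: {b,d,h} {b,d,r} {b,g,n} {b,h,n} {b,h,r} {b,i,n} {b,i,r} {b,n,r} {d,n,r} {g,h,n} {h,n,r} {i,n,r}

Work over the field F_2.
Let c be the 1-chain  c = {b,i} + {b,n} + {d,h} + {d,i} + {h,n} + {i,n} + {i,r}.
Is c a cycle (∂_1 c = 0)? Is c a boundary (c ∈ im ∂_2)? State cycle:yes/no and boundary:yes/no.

n_0=7 n_1=18 n_2=12  [Z2]
∂1: piv[bd,bg,bh,bi,bn,br] rk=6  ker:dh,di,dn,dr,gh,gn,gr,hn,hr,in,ir,nr
∂2: piv[bdh,bdr,bgn,bhn,bhr,bin,bir,bnr,dnr,ghn] rk=10  ker:hnr,inr
∂1c = {n} + {r}

cycle:no boundary:no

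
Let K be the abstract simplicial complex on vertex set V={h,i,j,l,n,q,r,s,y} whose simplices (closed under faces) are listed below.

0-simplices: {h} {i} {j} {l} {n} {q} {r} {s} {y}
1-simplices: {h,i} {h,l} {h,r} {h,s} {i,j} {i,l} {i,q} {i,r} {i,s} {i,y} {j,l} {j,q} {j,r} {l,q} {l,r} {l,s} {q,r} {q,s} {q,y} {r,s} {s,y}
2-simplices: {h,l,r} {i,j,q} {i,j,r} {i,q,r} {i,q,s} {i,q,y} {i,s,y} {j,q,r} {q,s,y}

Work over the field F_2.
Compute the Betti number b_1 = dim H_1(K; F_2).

b_1=7

n_0=9 n_1=21 n_2=9  [Z2]
∂1: piv[hi,hl,hr,hs,ij,iq,iy] rk=7  ker:il,ir,is,jl,jq,jr,lq,lr,ls,qr,qs,qy,rs,sy
∂2: piv[hlr,ijq,ijr,iqr,iqs,iqy,isy] rk=7  ker:jqr,qsy
b_1=(21−7)−7=7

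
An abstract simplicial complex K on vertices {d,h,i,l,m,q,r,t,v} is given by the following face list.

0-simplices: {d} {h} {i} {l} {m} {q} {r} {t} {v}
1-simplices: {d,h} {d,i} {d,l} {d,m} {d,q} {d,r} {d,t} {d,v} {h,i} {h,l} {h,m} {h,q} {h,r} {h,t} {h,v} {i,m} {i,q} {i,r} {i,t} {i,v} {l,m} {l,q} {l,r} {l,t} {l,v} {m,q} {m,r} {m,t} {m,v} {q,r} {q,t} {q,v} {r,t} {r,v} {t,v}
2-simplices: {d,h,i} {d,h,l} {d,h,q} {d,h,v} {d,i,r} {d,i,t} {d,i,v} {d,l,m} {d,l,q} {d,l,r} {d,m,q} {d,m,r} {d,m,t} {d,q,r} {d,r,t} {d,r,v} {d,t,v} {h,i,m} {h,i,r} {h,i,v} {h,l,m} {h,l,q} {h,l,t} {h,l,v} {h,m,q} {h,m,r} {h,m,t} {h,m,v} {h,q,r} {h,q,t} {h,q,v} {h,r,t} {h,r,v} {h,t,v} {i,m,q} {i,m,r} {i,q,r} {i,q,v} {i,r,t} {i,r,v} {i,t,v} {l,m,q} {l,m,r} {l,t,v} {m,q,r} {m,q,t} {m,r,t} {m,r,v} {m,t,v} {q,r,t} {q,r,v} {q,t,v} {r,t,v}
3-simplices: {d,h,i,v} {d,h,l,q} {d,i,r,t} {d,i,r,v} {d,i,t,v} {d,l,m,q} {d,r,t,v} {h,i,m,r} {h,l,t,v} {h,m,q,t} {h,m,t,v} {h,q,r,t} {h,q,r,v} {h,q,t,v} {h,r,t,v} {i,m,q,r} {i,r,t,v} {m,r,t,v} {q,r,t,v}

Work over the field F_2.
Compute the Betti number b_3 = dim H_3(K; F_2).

n_0=9 n_1=35 n_2=53 n_3=19  [Z2]
∂1: piv[dh,di,dl,dm,dq,dr,dt,dv] rk=8  ker:hi,hl,hm,hq,hr,ht,hv,im,iq,ir,it,iv,lm,lq,lr,lt,lv,mq,mr,mt,mv,qr,qt,qv,rt,rv,tv
∂2: piv[dhi,dhl,dhq,dhv,dir,dit,div,dlm,dlq,dlr,dmq,dmr,dmt,dqr,drt,drv,dtv,him,hir,hlm,hlt,hlv,hmt,hmv,hqt,hqv,imq] rk=27  ker:hiv,hlq,hmq,hmr,hqr,hrt,hrv,htv,imr,iqr,iqv,irt,irv,itv,lmq,lmr,ltv,mqr,mqt,mrt,mrv,mtv,qrt,qrv,qtv,rtv
∂3: piv[dhiv,dhlq,dirt,dirv,ditv,dlmq,drtv,himr,hltv,hmqt,hmtv,hqrt,hqrv,hqtv,hrtv,imqr,mrtv] rk=17  ker:irtv,qrtv
b_3=(19−17)−0=2

b_3=2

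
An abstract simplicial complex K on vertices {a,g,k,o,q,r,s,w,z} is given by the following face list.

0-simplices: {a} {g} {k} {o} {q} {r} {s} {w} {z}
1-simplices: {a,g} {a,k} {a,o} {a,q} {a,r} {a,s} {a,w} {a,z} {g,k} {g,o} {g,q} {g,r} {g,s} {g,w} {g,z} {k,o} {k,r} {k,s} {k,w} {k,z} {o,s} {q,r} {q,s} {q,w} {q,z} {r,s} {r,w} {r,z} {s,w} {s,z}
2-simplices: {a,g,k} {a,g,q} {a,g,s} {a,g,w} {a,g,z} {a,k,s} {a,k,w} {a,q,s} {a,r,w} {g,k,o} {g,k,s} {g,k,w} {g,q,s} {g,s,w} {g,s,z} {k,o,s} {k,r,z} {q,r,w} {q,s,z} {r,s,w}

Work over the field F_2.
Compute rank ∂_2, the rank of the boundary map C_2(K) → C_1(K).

rank∂_2=17

n_0=9 n_1=30 n_2=20  [Z2]
∂1: piv[ag,ak,ao,aq,ar,as,aw,az] rk=8  ker:gk,go,gq,gr,gs,gw,gz,ko,kr,ks,kw,kz,os,qr,qs,qw,qz,rs,rw,rz,sw,sz
∂2: piv[agk,agq,ags,agw,agz,aks,akw,aqs,arw,gko,gsw,gsz,kos,krz,qrw,qsz,rsw] rk=17  ker:gks,gkw,gqs
rk∂_2=17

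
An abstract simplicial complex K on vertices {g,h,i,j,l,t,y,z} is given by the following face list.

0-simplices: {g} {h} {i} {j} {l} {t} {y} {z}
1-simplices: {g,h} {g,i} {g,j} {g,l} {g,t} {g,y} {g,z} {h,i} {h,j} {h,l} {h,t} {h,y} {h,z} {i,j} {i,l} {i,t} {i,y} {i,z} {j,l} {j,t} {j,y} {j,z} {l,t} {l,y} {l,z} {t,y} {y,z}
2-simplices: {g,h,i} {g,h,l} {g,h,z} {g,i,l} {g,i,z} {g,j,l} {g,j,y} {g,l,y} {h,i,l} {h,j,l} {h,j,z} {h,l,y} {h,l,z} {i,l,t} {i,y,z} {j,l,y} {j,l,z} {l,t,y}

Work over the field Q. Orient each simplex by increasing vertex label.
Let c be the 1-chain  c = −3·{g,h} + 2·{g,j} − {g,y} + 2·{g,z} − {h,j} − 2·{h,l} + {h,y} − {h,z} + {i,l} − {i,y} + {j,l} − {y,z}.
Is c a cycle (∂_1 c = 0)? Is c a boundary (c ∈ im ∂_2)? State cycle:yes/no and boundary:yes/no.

n_0=8 n_1=27 n_2=18  [Q]
∂1: piv[gh,gi,gj,gl,gt,gy,gz] rk=7  ker:hi,hj,hl,ht,hy,hz,ij,il,it,iy,iz,jl,jt,jy,jz,lt,ly,lz,ty,yz
∂2: piv[ghi,ghl,ghz,gil,giz,gjl,gjy,gly,hjl,hjz,hly,hlz,ilt,iyz,lty] rk=15  ker:hil,jly,jlz
∂1c = 0
c vs im∂2: reduces to 0 ⇒ boundary

cycle:yes boundary:yes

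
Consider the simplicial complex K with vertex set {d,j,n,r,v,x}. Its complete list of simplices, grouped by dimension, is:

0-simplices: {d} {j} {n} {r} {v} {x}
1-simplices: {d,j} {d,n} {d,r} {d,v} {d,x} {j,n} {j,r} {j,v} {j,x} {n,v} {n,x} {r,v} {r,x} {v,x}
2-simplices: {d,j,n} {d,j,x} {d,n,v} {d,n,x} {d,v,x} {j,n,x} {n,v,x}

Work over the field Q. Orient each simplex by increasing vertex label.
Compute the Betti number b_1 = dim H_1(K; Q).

n_0=6 n_1=14 n_2=7  [Q]
∂1: piv[dj,dn,dr,dv,dx] rk=5  ker:jn,jr,jv,jx,nv,nx,rv,rx,vx
∂2: piv[djn,djx,dnv,dnx,dvx] rk=5  ker:jnx,nvx
b_1=(14−5)−5=4

b_1=4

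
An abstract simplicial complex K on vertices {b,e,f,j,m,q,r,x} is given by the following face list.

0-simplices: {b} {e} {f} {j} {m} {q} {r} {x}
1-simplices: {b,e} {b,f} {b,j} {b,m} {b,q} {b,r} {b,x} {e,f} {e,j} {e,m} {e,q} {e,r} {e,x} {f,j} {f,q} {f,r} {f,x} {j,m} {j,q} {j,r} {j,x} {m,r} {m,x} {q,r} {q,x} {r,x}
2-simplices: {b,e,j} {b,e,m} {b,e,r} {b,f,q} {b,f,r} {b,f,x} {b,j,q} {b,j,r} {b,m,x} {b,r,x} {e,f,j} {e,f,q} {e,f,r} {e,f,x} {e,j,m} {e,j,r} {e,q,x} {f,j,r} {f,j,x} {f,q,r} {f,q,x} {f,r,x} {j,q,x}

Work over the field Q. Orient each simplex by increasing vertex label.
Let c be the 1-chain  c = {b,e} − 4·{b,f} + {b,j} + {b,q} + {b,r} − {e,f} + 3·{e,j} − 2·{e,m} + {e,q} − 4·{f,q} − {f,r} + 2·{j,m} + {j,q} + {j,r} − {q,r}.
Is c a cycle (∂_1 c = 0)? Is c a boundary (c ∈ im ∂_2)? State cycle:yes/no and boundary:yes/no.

cycle:yes boundary:yes

n_0=8 n_1=26 n_2=23  [Q]
∂1: piv[be,bf,bj,bm,bq,br,bx] rk=7  ker:ef,ej,em,eq,er,ex,fj,fq,fr,fx,jm,jq,jr,jx,mr,mx,qr,qx,rx
∂2: piv[bej,bem,ber,bfq,bfr,bfx,bjq,bjr,bmx,brx,efj,efq,efr,efx,ejm,eqx,fjx,fqr] rk=18  ker:ejr,fjr,fqx,frx,jqx
∂1c = 0
c vs im∂2: reduces to 0 ⇒ boundary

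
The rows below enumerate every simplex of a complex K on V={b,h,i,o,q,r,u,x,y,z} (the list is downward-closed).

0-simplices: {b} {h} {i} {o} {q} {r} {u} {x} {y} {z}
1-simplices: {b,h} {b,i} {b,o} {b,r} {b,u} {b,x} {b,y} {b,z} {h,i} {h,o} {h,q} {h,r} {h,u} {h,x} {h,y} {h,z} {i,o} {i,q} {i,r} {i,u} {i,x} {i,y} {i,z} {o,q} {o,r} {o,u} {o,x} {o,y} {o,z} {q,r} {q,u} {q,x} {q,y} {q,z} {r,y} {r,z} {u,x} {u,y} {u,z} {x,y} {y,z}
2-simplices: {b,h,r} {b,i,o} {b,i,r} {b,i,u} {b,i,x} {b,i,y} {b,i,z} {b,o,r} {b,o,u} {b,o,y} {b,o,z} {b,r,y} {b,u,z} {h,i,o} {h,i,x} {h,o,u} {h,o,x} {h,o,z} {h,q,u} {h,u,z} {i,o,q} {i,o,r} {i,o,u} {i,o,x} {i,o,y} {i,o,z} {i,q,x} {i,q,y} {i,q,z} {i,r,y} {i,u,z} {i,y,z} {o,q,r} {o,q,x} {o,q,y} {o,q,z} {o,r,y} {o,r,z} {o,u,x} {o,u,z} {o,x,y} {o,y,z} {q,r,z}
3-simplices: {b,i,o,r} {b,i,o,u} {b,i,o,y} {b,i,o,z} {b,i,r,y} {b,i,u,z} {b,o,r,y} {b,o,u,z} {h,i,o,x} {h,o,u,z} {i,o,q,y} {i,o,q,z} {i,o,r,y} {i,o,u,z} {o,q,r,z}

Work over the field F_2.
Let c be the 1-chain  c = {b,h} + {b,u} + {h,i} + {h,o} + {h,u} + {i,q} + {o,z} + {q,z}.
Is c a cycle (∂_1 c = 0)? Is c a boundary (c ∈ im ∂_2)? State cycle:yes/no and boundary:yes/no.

n_0=10 n_1=41 n_2=43 n_3=15  [Z2]
∂1: piv[bh,bi,bo,br,bu,bx,by,bz,hq] rk=9  ker:hi,ho,hr,hu,hx,hy,hz,io,iq,ir,iu,ix,iy,iz,oq,or,ou,ox,oy,oz,qr,qu,qx,qy,qz,ry,rz,ux,uy,uz,xy,yz
∂2: piv[bhr,bio,bir,biu,bix,biy,biz,bor,bou,boy,boz,bry,buz,hio,hix,hou,hox,hoz,hqu,ioq,iqx,iqy,iqz,iyz,oqr,orz,oux,oxy] rk=28  ker:huz,ior,iou,iox,ioy,ioz,iry,iuz,oqx,oqy,oqz,ory,ouz,oyz,qrz
∂3: piv[bior,biou,bioy,bioz,biry,biuz,bory,bouz,hiox,houz,ioqy,ioqz,oqrz] rk=13  ker:iory,iouz
∂1c = 0
c vs im∂2: residual ≠ 0 ⇒ not boundary

cycle:yes boundary:no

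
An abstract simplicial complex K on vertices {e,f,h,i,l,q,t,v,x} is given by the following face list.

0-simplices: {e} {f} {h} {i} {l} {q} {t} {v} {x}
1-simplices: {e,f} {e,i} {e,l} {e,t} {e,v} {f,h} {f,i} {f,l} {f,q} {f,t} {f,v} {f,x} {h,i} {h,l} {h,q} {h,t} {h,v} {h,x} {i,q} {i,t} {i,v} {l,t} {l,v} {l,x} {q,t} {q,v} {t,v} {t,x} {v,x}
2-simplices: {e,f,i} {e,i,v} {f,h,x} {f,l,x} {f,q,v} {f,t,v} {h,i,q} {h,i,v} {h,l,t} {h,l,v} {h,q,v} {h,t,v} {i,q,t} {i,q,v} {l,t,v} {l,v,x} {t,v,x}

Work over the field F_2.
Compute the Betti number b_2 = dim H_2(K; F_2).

b_2=2

n_0=9 n_1=29 n_2=17  [Z2]
∂1: piv[ef,ei,el,et,ev,fh,fq,fx] rk=8  ker:fi,fl,ft,fv,hi,hl,hq,ht,hv,hx,iq,it,iv,lt,lv,lx,qt,qv,tv,tx,vx
∂2: piv[efi,eiv,fhx,flx,fqv,ftv,hiq,hiv,hlt,hlv,hqv,htv,iqt,lvx,tvx] rk=15  ker:iqv,ltv
b_2=(17−15)−0=2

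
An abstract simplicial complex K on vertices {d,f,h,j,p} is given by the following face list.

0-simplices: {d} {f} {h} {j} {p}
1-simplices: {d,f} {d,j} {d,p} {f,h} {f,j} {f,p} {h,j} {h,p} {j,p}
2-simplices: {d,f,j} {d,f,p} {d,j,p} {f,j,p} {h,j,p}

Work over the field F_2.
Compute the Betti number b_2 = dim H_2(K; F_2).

b_2=1

n_0=5 n_1=9 n_2=5  [Z2]
∂1: piv[df,dj,dp,fh] rk=4  ker:fj,fp,hj,hp,jp
∂2: piv[dfj,dfp,djp,hjp] rk=4  ker:fjp
b_2=(5−4)−0=1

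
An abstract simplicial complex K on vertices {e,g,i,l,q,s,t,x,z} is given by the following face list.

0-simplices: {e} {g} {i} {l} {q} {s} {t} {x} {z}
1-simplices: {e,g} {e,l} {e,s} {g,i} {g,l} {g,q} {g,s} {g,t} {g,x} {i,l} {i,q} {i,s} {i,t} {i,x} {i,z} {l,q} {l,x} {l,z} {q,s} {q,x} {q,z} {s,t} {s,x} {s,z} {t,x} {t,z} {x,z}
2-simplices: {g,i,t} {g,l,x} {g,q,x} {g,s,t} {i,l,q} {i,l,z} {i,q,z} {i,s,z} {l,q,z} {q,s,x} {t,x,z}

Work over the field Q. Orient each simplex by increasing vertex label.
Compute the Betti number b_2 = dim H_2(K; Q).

n_0=9 n_1=27 n_2=11  [Q]
∂1: piv[eg,el,es,gi,gq,gt,gx,iz] rk=8  ker:gl,gs,il,iq,is,it,ix,lq,lx,lz,qs,qx,qz,st,sx,sz,tx,tz,xz
∂2: piv[git,glx,gqx,gst,ilq,ilz,iqz,isz,qsx,txz] rk=10  ker:lqz
b_2=(11−10)−0=1

b_2=1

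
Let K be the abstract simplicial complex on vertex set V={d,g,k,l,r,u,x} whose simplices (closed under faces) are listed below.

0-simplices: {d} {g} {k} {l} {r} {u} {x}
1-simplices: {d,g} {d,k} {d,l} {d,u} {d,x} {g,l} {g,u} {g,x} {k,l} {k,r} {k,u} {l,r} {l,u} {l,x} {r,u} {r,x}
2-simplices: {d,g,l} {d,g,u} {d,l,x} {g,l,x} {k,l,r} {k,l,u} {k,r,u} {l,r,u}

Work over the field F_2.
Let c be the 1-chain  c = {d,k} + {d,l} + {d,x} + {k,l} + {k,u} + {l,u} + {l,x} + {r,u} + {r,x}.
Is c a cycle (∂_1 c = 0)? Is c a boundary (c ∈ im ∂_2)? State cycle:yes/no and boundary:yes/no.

cycle:no boundary:no

n_0=7 n_1=16 n_2=8  [Z2]
∂1: piv[dg,dk,dl,du,dx,kr] rk=6  ker:gl,gu,gx,kl,ku,lr,lu,lx,ru,rx
∂2: piv[dgl,dgu,dlx,glx,klr,klu,kru] rk=7  ker:lru
∂1c = {d} + {k} + {u} + {x}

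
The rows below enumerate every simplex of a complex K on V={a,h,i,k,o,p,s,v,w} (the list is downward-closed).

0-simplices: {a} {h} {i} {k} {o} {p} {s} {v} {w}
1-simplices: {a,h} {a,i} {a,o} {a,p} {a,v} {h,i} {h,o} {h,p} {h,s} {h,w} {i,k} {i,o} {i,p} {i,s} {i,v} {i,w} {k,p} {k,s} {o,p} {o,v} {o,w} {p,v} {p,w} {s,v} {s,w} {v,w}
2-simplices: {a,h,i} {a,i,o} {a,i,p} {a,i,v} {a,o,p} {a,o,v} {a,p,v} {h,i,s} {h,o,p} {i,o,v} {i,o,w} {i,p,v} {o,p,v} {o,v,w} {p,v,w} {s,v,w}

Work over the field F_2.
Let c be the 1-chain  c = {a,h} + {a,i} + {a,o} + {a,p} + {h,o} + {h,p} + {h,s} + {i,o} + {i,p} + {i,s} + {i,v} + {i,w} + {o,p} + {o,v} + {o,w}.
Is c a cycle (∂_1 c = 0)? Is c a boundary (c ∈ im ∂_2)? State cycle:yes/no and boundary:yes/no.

cycle:yes boundary:yes

n_0=9 n_1=26 n_2=16  [Z2]
∂1: piv[ah,ai,ao,ap,av,hs,hw,ik] rk=8  ker:hi,ho,hp,io,ip,is,iv,iw,kp,ks,op,ov,ow,pv,pw,sv,sw,vw
∂2: piv[ahi,aio,aip,aiv,aop,aov,apv,his,hop,iow,ovw,pvw,svw] rk=13  ker:iov,ipv,opv
∂1c = 0
c vs im∂2: reduces to 0 ⇒ boundary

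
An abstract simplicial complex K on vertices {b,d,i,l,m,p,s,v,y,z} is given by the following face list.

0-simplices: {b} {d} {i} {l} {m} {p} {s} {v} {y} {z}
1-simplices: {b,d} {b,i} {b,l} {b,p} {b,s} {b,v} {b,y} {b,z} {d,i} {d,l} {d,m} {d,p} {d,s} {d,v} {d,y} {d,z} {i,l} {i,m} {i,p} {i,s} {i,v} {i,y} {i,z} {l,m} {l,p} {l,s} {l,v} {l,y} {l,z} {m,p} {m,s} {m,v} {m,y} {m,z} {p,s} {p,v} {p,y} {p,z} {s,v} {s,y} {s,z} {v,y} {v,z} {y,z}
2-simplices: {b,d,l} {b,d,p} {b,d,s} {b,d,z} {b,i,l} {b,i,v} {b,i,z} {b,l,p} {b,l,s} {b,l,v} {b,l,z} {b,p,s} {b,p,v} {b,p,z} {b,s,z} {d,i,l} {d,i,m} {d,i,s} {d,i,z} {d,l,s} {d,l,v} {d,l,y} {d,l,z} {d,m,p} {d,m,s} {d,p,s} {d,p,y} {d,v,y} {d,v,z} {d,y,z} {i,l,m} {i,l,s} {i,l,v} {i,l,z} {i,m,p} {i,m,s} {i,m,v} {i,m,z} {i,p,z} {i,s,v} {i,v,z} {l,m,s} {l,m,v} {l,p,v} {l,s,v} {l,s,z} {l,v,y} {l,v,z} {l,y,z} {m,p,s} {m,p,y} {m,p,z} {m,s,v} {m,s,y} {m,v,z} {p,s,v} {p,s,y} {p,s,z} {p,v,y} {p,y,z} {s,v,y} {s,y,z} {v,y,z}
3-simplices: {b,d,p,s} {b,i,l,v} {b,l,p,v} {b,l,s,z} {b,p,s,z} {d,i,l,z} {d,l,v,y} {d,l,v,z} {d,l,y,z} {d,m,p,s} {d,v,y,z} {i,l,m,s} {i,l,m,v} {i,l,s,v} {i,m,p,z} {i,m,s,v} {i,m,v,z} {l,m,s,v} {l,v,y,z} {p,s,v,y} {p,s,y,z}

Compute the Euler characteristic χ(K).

n_0=10 n_1=44 n_2=63 n_3=21
χ=+10−44+63−21=8

χ(K)=8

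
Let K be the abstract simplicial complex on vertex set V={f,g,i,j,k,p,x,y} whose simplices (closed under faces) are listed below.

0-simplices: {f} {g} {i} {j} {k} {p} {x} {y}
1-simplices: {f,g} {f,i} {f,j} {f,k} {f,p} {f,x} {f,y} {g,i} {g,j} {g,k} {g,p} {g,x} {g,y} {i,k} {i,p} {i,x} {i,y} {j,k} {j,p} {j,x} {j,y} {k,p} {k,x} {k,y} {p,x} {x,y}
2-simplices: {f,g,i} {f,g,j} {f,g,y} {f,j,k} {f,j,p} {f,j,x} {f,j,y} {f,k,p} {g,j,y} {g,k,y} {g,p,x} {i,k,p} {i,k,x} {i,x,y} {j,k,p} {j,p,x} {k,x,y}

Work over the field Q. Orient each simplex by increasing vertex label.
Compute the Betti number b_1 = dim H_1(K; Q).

n_0=8 n_1=26 n_2=17  [Q]
∂1: piv[fg,fi,fj,fk,fp,fx,fy] rk=7  ker:gi,gj,gk,gp,gx,gy,ik,ip,ix,iy,jk,jp,jx,jy,kp,kx,ky,px,xy
∂2: piv[fgi,fgj,fgy,fjk,fjp,fjx,fjy,fkp,gky,gpx,ikp,ikx,ixy,jpx,kxy] rk=15  ker:gjy,jkp
b_1=(26−7)−15=4

b_1=4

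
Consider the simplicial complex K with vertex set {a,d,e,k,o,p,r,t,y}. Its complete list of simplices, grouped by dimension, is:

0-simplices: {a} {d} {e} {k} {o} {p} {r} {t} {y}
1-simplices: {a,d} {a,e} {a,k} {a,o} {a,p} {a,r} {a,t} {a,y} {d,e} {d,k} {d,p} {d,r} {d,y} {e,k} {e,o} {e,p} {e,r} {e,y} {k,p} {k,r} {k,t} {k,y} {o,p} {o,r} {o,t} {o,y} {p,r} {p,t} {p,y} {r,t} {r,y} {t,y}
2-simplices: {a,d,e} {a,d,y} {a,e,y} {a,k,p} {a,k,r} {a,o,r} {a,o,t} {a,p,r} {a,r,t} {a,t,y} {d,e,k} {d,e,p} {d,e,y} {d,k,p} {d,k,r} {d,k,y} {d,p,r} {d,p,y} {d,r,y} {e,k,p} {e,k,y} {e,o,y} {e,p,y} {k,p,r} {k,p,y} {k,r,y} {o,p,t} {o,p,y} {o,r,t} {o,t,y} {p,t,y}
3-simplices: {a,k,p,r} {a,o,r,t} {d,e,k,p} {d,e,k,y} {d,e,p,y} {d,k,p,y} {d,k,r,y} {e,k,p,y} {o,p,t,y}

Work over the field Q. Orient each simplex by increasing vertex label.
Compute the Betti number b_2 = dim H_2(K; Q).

n_0=9 n_1=32 n_2=31 n_3=9  [Q]
∂1: piv[ad,ae,ak,ao,ap,ar,at,ay] rk=8  ker:de,dk,dp,dr,dy,ek,eo,ep,er,ey,kp,kr,kt,ky,op,or,ot,oy,pr,pt,py,rt,ry,ty
∂2: piv[ade,ady,aey,akp,akr,aor,aot,apr,art,aty,dek,dep,dkp,dkr,dky,dpy,dry,eoy,opt,opy,oty] rk=21  ker:dey,dpr,ekp,eky,epy,kpr,kpy,kry,ort,pty
∂3: piv[akpr,aort,dekp,deky,depy,dkpy,dkry,opty] rk=8  ker:ekpy
b_2=(31−21)−8=2

b_2=2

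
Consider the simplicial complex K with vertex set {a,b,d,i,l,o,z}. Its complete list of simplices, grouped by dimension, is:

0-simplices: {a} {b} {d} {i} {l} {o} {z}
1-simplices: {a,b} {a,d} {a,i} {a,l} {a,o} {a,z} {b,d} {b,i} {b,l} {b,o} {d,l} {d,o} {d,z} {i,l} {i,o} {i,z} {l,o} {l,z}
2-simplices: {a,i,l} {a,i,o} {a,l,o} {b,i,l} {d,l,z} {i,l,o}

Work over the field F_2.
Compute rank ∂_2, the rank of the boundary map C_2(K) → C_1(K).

n_0=7 n_1=18 n_2=6  [Z2]
∂1: piv[ab,ad,ai,al,ao,az] rk=6  ker:bd,bi,bl,bo,dl,do,dz,il,io,iz,lo,lz
∂2: piv[ail,aio,alo,bil,dlz] rk=5  ker:ilo
rk∂_2=5

rank∂_2=5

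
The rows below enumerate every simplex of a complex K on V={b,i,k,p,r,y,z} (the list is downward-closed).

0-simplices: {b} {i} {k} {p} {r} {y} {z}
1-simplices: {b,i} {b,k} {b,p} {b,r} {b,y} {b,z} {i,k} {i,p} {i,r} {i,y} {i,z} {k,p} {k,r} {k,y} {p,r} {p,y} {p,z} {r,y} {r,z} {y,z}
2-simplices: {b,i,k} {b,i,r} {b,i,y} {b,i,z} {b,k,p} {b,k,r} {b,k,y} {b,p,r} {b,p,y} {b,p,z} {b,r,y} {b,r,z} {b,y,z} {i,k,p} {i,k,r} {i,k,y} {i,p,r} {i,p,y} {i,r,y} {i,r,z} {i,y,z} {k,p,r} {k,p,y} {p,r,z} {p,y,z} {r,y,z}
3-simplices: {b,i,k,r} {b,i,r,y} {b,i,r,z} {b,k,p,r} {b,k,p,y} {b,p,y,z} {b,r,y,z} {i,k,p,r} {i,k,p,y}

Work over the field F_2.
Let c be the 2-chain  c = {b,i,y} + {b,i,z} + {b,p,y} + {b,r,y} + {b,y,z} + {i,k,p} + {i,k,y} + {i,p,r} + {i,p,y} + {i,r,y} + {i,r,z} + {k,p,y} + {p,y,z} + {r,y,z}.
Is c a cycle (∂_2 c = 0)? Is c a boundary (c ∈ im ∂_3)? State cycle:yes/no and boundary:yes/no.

cycle:no boundary:no

n_0=7 n_1=20 n_2=26 n_3=9  [Z2]
∂1: piv[bi,bk,bp,br,by,bz] rk=6  ker:ik,ip,ir,iy,iz,kp,kr,ky,pr,py,pz,ry,rz,yz
∂2: piv[bik,bir,biy,biz,bkp,bkr,bky,bpr,bpy,bpz,bry,brz,byz,ikp] rk=14  ker:ikr,iky,ipr,ipy,iry,irz,iyz,kpr,kpy,prz,pyz,ryz
∂3: piv[bikr,biry,birz,bkpr,bkpy,bpyz,bryz,ikpr,ikpy] rk=9
∂2c = {b,p} + {b,r} + {i,p} + {i,r} + {p,r} + {p,z} + {r,y} + {y,z}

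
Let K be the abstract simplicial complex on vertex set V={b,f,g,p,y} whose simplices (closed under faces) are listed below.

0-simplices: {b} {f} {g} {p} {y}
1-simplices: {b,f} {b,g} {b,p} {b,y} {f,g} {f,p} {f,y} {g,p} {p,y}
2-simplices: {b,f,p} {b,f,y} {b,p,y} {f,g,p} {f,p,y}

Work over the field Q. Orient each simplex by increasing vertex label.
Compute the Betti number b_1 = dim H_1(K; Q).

n_0=5 n_1=9 n_2=5  [Q]
∂1: piv[bf,bg,bp,by] rk=4  ker:fg,fp,fy,gp,py
∂2: piv[bfp,bfy,bpy,fgp] rk=4  ker:fpy
b_1=(9−4)−4=1

b_1=1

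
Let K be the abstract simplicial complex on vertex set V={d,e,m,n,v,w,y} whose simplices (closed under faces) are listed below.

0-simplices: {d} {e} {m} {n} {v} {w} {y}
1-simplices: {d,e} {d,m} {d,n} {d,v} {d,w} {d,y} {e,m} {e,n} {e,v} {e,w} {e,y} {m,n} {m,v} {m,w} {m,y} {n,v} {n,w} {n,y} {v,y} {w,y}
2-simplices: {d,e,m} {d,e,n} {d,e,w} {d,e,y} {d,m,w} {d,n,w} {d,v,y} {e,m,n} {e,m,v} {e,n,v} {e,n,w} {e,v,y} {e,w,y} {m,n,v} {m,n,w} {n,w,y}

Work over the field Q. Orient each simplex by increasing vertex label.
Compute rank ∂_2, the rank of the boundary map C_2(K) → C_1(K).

rank∂_2=13

n_0=7 n_1=20 n_2=16  [Q]
∂1: piv[de,dm,dn,dv,dw,dy] rk=6  ker:em,en,ev,ew,ey,mn,mv,mw,my,nv,nw,ny,vy,wy
∂2: piv[dem,den,dew,dey,dmw,dnw,dvy,emn,emv,env,evy,ewy,nwy] rk=13  ker:enw,mnv,mnw
rk∂_2=13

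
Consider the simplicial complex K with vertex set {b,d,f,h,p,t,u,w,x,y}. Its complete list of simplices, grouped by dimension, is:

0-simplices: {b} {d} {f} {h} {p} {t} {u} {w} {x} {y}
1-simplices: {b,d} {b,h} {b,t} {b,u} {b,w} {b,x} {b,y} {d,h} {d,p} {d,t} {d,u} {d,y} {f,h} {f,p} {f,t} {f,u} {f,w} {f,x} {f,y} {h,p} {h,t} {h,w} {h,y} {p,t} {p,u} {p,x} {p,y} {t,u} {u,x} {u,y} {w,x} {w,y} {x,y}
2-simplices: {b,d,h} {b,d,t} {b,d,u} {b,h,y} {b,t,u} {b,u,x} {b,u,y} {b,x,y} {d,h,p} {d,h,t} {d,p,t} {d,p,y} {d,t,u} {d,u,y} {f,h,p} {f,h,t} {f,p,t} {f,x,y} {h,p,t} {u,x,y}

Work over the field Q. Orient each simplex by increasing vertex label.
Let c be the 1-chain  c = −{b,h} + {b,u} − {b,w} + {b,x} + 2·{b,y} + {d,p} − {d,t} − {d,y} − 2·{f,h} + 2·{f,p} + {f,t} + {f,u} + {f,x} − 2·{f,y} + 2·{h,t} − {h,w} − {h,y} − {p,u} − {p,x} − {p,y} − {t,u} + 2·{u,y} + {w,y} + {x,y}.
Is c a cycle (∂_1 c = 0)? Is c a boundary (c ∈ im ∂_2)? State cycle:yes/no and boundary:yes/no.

cycle:no boundary:no

n_0=10 n_1=33 n_2=20  [Q]
∂1: piv[bd,bh,bt,bu,bw,bx,by,dp,fh] rk=9  ker:dh,dt,du,dy,fp,ft,fu,fw,fx,fy,hp,ht,hw,hy,pt,pu,px,py,tu,ux,uy,wx,wy,xy
∂2: piv[bdh,bdt,bdu,bhy,btu,bux,buy,bxy,dhp,dht,dpt,dpy,duy,fhp,fht,fxy] rk=16  ker:dtu,fpt,hpt,uxy
∂1c = −2·{b} + {d} − {f} − 3·{h} + 6·{p} + 3·{t} − 2·{u} − 3·{w} + {y}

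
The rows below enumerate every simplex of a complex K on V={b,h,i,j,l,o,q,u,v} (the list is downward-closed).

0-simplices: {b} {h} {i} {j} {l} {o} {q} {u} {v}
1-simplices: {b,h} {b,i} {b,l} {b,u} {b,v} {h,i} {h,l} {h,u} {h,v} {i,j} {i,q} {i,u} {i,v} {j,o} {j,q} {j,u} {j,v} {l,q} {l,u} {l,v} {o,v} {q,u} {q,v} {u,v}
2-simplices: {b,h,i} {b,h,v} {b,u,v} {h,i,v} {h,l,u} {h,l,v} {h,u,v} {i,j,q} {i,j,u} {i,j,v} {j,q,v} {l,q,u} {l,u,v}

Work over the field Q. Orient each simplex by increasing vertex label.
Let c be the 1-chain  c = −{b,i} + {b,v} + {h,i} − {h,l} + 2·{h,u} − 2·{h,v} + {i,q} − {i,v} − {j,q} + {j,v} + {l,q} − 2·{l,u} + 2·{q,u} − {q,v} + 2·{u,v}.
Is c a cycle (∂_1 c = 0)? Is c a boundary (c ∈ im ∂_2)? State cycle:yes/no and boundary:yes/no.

cycle:yes boundary:no

n_0=9 n_1=24 n_2=13  [Q]
∂1: piv[bh,bi,bl,bu,bv,ij,iq,jo] rk=8  ker:hi,hl,hu,hv,iu,iv,jq,ju,jv,lq,lu,lv,ov,qu,qv,uv
∂2: piv[bhi,bhv,buv,hiv,hlu,hlv,huv,ijq,iju,ijv,jqv,lqu] rk=12  ker:luv
∂1c = 0
c vs im∂2: residual ≠ 0 ⇒ not boundary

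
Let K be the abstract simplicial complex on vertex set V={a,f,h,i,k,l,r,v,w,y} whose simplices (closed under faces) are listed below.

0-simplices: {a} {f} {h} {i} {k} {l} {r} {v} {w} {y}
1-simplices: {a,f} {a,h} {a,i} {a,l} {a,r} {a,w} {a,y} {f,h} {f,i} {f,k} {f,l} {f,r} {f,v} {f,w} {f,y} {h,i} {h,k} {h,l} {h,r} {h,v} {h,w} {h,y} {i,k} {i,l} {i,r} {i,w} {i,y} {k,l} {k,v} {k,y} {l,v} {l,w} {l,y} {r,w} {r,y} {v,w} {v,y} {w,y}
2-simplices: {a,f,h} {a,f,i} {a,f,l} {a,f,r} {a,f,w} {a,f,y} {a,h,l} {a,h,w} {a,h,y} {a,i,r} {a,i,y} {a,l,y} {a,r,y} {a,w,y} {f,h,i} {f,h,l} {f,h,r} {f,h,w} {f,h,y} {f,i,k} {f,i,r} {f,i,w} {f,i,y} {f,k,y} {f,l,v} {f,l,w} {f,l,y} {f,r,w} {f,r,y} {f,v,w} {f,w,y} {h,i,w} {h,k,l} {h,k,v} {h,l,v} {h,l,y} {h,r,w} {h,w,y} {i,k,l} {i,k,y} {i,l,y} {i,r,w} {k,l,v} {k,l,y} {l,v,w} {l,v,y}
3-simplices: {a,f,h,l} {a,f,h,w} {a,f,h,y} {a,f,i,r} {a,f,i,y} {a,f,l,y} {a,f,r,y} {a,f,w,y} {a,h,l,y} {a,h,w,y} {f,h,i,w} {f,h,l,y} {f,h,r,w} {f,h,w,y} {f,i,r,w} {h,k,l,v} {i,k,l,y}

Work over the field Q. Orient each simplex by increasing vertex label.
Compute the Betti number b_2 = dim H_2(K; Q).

b_2=2

n_0=10 n_1=38 n_2=46 n_3=17  [Q]
∂1: piv[af,ah,ai,al,ar,aw,ay,fk,fv] rk=9  ker:fh,fi,fl,fr,fw,fy,hi,hk,hl,hr,hv,hw,hy,ik,il,ir,iw,iy,kl,kv,ky,lv,lw,ly,rw,ry,vw,vy,wy
∂2: piv[afh,afi,afl,afr,afw,afy,ahl,ahw,ahy,air,aiy,aly,ary,awy,fhi,fhr,fik,fiw,fky,flv,flw,frw,fvw,hkl,hkv,hlv,ikl,ily,lvy] rk=29  ker:fhl,fhw,fhy,fir,fiy,fly,fry,fwy,hiw,hly,hrw,hwy,iky,irw,klv,kly,lvw
∂3: piv[afhl,afhw,afhy,afir,afiy,afly,afry,afwy,ahly,ahwy,fhiw,fhrw,firw,hklv,ikly] rk=15  ker:fhly,fhwy
b_2=(46−29)−15=2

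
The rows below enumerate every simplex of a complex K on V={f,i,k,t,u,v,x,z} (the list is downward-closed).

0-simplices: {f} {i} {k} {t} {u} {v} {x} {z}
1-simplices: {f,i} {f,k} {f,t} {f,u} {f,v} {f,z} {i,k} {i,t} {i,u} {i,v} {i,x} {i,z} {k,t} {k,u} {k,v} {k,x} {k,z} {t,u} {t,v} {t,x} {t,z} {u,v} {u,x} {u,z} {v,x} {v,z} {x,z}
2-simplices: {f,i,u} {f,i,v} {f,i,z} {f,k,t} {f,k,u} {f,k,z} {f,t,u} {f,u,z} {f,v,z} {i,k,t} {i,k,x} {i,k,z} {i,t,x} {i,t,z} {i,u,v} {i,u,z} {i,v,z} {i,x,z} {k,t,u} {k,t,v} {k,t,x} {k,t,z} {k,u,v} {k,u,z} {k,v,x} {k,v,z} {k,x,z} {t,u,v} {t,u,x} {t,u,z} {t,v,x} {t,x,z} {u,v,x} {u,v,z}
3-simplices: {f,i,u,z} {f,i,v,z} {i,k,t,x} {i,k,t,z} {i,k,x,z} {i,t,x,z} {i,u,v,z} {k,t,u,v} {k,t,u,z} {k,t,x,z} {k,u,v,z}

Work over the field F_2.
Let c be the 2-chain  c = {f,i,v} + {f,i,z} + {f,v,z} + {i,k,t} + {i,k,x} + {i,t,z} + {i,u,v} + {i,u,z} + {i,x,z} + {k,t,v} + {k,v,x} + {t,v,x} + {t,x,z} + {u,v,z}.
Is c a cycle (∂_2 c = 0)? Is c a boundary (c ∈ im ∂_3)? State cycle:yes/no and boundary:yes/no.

n_0=8 n_1=27 n_2=34 n_3=11  [Z2]
∂1: piv[fi,fk,ft,fu,fv,fz,ix] rk=7  ker:ik,it,iu,iv,iz,kt,ku,kv,kx,kz,tu,tv,tx,tz,uv,ux,uz,vx,vz,xz
∂2: piv[fiu,fiv,fiz,fkt,fku,fkz,ftu,fuz,fvz,ikt,ikx,ikz,itx,itz,iuv,ixz,ktv,kuv,kvx,tux] rk=20  ker:iuz,ivz,ktu,ktx,ktz,kuz,kvz,kxz,tuv,tuz,tvx,txz,uvx,uvz
∂3: piv[fiuz,fivz,iktx,iktz,ikxz,itxz,iuvz,ktuv,ktuz,kuvz] rk=10  ker:ktxz
∂2c = 0
c vs im∂3: residual ≠ 0 ⇒ not boundary

cycle:yes boundary:no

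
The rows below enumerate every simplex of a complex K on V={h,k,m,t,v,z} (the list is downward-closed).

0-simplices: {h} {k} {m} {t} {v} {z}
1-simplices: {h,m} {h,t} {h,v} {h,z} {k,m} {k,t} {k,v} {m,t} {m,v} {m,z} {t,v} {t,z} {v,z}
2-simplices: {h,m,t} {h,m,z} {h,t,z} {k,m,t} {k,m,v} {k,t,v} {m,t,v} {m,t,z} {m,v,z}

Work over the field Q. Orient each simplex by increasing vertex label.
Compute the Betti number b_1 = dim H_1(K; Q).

n_0=6 n_1=13 n_2=9  [Q]
∂1: piv[hm,ht,hv,hz,km] rk=5  ker:kt,kv,mt,mv,mz,tv,tz,vz
∂2: piv[hmt,hmz,htz,kmt,kmv,ktv,mvz] rk=7  ker:mtv,mtz
b_1=(13−5)−7=1

b_1=1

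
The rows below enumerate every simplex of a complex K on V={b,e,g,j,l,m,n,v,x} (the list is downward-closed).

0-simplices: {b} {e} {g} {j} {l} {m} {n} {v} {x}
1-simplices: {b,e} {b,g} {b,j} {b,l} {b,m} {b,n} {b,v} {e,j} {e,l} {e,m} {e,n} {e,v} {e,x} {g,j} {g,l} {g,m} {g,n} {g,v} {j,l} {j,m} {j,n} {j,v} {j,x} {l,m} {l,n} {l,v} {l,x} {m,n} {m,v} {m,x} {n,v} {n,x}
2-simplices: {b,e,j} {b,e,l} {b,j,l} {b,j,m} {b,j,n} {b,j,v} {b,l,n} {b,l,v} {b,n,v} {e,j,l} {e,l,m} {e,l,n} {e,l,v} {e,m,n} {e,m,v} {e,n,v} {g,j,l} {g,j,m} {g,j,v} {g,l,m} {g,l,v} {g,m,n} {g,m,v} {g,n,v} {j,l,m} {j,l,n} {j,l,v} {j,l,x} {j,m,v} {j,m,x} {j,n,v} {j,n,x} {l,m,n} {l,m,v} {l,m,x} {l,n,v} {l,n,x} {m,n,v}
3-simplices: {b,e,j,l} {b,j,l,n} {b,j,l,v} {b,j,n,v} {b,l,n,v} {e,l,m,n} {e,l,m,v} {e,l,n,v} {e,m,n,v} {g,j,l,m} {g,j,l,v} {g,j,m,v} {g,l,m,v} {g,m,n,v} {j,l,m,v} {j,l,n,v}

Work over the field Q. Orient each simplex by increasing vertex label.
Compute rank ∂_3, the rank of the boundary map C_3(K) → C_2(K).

rank∂_3=14

n_0=9 n_1=32 n_2=38 n_3=16  [Q]
∂1: piv[be,bg,bj,bl,bm,bn,bv,ex] rk=8  ker:ej,el,em,en,ev,gj,gl,gm,gn,gv,jl,jm,jn,jv,jx,lm,ln,lv,lx,mn,mv,mx,nv,nx
∂2: piv[bej,bel,bjl,bjm,bjn,bjv,bln,blv,bnv,elm,eln,elv,emn,emv,gjl,gjm,gjv,glm,gmn,jlx,jmx,jnx] rk=22  ker:ejl,env,glv,gmv,gnv,jlm,jln,jlv,jmv,jnv,lmn,lmv,lmx,lnv,lnx,mnv
∂3: piv[bejl,bjln,bjlv,bjnv,blnv,elmn,elmv,elnv,emnv,gjlm,gjlv,gjmv,glmv,gmnv] rk=14  ker:jlmv,jlnv
rk∂_3=14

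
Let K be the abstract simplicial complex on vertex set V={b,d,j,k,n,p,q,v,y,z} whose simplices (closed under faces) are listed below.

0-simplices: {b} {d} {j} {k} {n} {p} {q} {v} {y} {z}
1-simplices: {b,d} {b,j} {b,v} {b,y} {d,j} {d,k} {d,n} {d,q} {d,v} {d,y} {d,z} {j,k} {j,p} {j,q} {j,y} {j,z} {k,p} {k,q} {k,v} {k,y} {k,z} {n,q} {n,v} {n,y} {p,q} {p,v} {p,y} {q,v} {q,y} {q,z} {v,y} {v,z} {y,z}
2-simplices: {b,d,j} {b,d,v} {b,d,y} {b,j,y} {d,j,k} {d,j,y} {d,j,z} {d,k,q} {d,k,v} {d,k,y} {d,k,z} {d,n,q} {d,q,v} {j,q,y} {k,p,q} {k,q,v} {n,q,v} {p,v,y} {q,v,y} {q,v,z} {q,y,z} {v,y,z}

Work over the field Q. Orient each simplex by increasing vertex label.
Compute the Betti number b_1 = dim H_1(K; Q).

b_1=5

n_0=10 n_1=33 n_2=22  [Q]
∂1: piv[bd,bj,bv,by,dk,dn,dq,dz,jp] rk=9  ker:dj,dv,dy,jk,jq,jy,jz,kp,kq,kv,ky,kz,nq,nv,ny,pq,pv,py,qv,qy,qz,vy,vz,yz
∂2: piv[bdj,bdv,bdy,bjy,djk,djz,dkq,dkv,dky,dkz,dnq,dqv,jqy,kpq,nqv,pvy,qvy,qvz,qyz] rk=19  ker:djy,kqv,vyz
b_1=(33−9)−19=5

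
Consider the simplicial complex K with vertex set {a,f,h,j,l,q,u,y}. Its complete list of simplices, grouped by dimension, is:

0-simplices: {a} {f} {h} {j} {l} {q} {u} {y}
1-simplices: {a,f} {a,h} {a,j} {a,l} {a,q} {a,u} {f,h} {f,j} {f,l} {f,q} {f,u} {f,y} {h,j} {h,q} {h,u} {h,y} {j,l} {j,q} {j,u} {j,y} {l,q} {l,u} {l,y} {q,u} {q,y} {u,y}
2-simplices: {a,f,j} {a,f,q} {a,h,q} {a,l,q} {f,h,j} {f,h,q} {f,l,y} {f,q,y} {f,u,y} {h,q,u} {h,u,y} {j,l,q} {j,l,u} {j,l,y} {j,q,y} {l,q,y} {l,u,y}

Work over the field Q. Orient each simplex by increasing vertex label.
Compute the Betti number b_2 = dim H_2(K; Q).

n_0=8 n_1=26 n_2=17  [Q]
∂1: piv[af,ah,aj,al,aq,au,fy] rk=7  ker:fh,fj,fl,fq,fu,hj,hq,hu,hy,jl,jq,ju,jy,lq,lu,ly,qu,qy,uy
∂2: piv[afj,afq,ahq,alq,fhj,fhq,fly,fqy,fuy,hqu,huy,jlq,jlu,jly,jqy,luy] rk=16  ker:lqy
b_2=(17−16)−0=1

b_2=1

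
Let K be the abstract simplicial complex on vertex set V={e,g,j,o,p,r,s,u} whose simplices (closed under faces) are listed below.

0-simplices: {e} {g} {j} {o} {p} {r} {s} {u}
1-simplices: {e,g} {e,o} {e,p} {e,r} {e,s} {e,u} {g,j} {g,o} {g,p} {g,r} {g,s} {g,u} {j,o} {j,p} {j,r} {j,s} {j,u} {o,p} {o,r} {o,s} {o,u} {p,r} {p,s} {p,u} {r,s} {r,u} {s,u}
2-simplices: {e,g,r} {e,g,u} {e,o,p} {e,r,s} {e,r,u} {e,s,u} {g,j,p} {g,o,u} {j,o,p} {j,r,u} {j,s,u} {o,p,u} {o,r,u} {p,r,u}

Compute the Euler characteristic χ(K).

n_0=8 n_1=27 n_2=14
χ=+8−27+14=-5

χ(K)=-5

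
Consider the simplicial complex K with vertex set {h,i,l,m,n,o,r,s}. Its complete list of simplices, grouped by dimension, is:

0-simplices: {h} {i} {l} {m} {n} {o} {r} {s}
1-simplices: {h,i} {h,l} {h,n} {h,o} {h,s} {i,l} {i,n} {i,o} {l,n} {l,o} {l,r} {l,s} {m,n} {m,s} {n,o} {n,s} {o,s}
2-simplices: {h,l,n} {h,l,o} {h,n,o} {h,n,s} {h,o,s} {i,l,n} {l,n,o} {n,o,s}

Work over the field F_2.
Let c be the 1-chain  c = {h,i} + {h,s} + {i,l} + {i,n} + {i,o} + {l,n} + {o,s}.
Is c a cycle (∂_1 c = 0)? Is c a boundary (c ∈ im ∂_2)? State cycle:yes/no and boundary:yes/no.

n_0=8 n_1=17 n_2=8  [Z2]
∂1: piv[hi,hl,hn,ho,hs,lr,mn] rk=7  ker:il,in,io,ln,lo,ls,ms,no,ns,os
∂2: piv[hln,hlo,hno,hns,hos,iln] rk=6  ker:lno,nos
∂1c = 0
c vs im∂2: residual ≠ 0 ⇒ not boundary

cycle:yes boundary:no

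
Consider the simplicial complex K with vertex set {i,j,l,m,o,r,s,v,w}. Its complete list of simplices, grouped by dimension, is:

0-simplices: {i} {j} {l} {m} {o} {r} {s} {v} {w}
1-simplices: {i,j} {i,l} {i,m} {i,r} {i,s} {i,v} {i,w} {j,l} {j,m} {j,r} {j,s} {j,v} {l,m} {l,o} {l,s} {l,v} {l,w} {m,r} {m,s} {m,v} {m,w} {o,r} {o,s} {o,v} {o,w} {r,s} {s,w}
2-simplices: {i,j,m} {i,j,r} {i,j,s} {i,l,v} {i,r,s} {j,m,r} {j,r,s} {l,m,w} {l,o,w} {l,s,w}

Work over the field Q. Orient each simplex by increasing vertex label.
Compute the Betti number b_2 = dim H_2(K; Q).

n_0=9 n_1=27 n_2=10  [Q]
∂1: piv[ij,il,im,ir,is,iv,iw,lo] rk=8  ker:jl,jm,jr,js,jv,lm,ls,lv,lw,mr,ms,mv,mw,or,os,ov,ow,rs,sw
∂2: piv[ijm,ijr,ijs,ilv,irs,jmr,lmw,low,lsw] rk=9  ker:jrs
b_2=(10−9)−0=1

b_2=1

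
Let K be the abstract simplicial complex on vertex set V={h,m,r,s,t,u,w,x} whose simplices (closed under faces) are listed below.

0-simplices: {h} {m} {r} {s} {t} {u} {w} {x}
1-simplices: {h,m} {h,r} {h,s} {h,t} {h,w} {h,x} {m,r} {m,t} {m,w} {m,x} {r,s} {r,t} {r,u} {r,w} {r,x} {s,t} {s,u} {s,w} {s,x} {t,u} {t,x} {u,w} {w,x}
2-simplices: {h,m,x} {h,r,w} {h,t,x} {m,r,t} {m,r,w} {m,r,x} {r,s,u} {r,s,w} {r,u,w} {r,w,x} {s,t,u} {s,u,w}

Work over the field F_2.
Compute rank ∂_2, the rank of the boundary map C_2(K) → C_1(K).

n_0=8 n_1=23 n_2=12  [Z2]
∂1: piv[hm,hr,hs,ht,hw,hx,ru] rk=7  ker:mr,mt,mw,mx,rs,rt,rw,rx,st,su,sw,sx,tu,tx,uw,wx
∂2: piv[hmx,hrw,htx,mrt,mrw,mrx,rsu,rsw,ruw,rwx,stu] rk=11  ker:suw
rk∂_2=11

rank∂_2=11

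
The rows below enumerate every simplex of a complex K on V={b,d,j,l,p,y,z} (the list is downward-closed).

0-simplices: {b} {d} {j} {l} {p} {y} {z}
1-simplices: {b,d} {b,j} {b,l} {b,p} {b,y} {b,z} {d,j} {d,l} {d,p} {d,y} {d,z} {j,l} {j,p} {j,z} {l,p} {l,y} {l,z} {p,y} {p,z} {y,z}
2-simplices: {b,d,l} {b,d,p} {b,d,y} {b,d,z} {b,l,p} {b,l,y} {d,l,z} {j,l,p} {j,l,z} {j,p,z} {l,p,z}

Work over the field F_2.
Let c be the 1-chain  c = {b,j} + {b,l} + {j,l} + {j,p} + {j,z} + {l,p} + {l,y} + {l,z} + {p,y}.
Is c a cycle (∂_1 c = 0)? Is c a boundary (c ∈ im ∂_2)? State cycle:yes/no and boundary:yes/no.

n_0=7 n_1=20 n_2=11  [Z2]
∂1: piv[bd,bj,bl,bp,by,bz] rk=6  ker:dj,dl,dp,dy,dz,jl,jp,jz,lp,ly,lz,py,pz,yz
∂2: piv[bdl,bdp,bdy,bdz,blp,bly,dlz,jlp,jlz,jpz] rk=10  ker:lpz
∂1c = {l} + {p}

cycle:no boundary:no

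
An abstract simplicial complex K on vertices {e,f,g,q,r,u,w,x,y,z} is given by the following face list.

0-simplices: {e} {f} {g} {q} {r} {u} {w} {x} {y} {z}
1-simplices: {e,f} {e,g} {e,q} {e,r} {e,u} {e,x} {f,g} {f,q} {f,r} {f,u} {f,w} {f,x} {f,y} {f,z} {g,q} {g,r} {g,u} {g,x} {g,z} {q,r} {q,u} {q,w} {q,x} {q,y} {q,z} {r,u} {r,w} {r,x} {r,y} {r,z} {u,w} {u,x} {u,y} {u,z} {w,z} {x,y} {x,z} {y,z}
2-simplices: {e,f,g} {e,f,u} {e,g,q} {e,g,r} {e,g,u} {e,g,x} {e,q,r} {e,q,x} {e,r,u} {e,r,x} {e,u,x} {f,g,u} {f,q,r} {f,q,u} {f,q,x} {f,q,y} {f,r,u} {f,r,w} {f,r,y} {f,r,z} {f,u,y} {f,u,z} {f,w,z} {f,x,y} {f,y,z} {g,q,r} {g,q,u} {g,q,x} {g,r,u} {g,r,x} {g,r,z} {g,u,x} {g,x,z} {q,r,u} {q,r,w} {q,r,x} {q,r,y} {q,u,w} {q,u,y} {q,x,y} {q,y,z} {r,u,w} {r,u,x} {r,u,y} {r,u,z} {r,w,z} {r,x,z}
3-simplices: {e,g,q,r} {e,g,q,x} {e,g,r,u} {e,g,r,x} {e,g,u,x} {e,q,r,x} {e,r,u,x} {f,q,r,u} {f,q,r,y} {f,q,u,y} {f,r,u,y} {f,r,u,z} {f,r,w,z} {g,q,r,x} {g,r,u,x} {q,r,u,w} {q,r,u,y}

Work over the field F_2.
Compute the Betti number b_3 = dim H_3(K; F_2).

b_3=3

n_0=10 n_1=38 n_2=47 n_3=17  [Z2]
∂1: piv[ef,eg,eq,er,eu,ex,fw,fy,fz] rk=9  ker:fg,fq,fr,fu,fx,gq,gr,gu,gx,gz,qr,qu,qw,qx,qy,qz,ru,rw,rx,ry,rz,uw,ux,uy,uz,wz,xy,xz,yz
∂2: piv[efg,efu,egq,egr,egu,egx,eqr,eqx,eru,erx,eux,fqr,fqu,fqx,fqy,fru,frw,fry,frz,fuy,fuz,fwz,fxy,fyz,grz,gxz,qrw,quw,qyz] rk=29  ker:fgu,gqr,gqu,gqx,gru,grx,gux,qru,qrx,qry,quy,qxy,ruw,rux,ruy,ruz,rwz,rxz
∂3: piv[egqr,egqx,egru,egrx,egux,eqrx,erux,fqru,fqry,fquy,fruy,fruz,frwz,qruw] rk=14  ker:gqrx,grux,qruy
b_3=(17−14)−0=3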